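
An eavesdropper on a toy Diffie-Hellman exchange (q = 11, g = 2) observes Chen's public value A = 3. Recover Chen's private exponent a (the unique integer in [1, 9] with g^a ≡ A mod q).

Try successive powers of 2 modulo 11:
2^1 ≡ 2
2^2 ≡ 4
2^3 ≡ 8
2^4 ≡ 5
2^5 ≡ 10
2^6 ≡ 9
2^7 ≡ 7
2^8 ≡ 3
Found: a = 8.

8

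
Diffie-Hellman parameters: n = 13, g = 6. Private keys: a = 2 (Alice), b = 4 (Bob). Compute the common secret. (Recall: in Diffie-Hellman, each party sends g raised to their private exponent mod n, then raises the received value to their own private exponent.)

3

Alice sends A = g^a mod n = 6^2 mod 13.
6^1 ≡ 6 (mod 13)
6^2 = (6^1)^2 ≡ 6^2 = 36 ≡ 10 (mod 13)
So A = 10. Bob then computes K = A^b mod n = 10^4 mod 13.
10^1 ≡ 10 (mod 13)
10^2 = (10^1)^2 ≡ 10^2 = 100 ≡ 9 (mod 13)
10^4 = (10^2)^2 ≡ 9^2 = 81 ≡ 3 (mod 13)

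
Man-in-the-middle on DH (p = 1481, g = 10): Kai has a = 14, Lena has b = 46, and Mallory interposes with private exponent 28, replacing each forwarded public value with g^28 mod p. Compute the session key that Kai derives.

656

Kai receives Mallory's public value M = 10^28 mod 1481 instead of the honest one.
10^1 ≡ 10 (mod 1481)
10^2 = (10^1)^2 ≡ 10^2 = 100 ≡ 100 (mod 1481)
10^4 = (10^2)^2 ≡ 100^2 = 10000 ≡ 1114 (mod 1481)
10^8 = (10^4)^2 ≡ 1114^2 = 1240996 ≡ 1399 (mod 1481)
10^16 = (10^8)^2 ≡ 1399^2 = 1957201 ≡ 800 (mod 1481)
10^28 = 10^16 · 10^8 · 10^4 ≡ 800 · 1399 · 1114 ≡ 64 (mod 1481).
So M = 64. Kai computes K = M^14 mod 1481.
64^1 ≡ 64 (mod 1481)
64^2 = (64^1)^2 ≡ 64^2 = 4096 ≡ 1134 (mod 1481)
64^4 = (64^2)^2 ≡ 1134^2 = 1285956 ≡ 448 (mod 1481)
64^8 = (64^4)^2 ≡ 448^2 = 200704 ≡ 769 (mod 1481)
64^14 = 64^8 · 64^4 · 64^2 ≡ 769 · 448 · 1134 ≡ 656 (mod 1481).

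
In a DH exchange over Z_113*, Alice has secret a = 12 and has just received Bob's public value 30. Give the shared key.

28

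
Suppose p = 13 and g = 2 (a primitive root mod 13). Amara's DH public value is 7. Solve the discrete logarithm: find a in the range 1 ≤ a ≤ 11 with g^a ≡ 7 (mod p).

11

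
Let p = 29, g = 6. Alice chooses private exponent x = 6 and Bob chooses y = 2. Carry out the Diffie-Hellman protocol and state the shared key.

25

Alice sends A = g^x mod p = 6^6 mod 29.
6^1 ≡ 6 (mod 29)
6^2 = (6^1)^2 ≡ 6^2 = 36 ≡ 7 (mod 29)
6^4 = (6^2)^2 ≡ 7^2 = 49 ≡ 20 (mod 29)
6^6 = 6^4 · 6^2 ≡ 20 · 7 ≡ 24 (mod 29).
So A = 24. Bob then computes K = A^y mod p = 24^2 mod 29.
24^1 ≡ 24 (mod 29)
24^2 = (24^1)^2 ≡ 24^2 = 576 ≡ 25 (mod 29)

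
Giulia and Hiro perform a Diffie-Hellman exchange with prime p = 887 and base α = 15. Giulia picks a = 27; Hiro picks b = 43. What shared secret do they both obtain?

Giulia sends A = α^a mod p = 15^27 mod 887.
15^1 ≡ 15 (mod 887)
15^2 = (15^1)^2 ≡ 15^2 = 225 ≡ 225 (mod 887)
15^4 = (15^2)^2 ≡ 225^2 = 50625 ≡ 66 (mod 887)
15^8 = (15^4)^2 ≡ 66^2 = 4356 ≡ 808 (mod 887)
15^16 = (15^8)^2 ≡ 808^2 = 652864 ≡ 32 (mod 887)
15^27 = 15^16 · 15^8 · 15^2 · 15^1 ≡ 32 · 808 · 225 · 15 ≡ 53 (mod 887).
So A = 53. Hiro then computes K = A^b mod p = 53^43 mod 887.
53^1 ≡ 53 (mod 887)
53^2 = (53^1)^2 ≡ 53^2 = 2809 ≡ 148 (mod 887)
53^4 = (53^2)^2 ≡ 148^2 = 21904 ≡ 616 (mod 887)
53^8 = (53^4)^2 ≡ 616^2 = 379456 ≡ 707 (mod 887)
53^16 = (53^8)^2 ≡ 707^2 = 499849 ≡ 468 (mod 887)
53^32 = (53^16)^2 ≡ 468^2 = 219024 ≡ 822 (mod 887)
53^43 = 53^32 · 53^8 · 53^2 · 53^1 ≡ 822 · 707 · 148 · 53 ≡ 458 (mod 887).

458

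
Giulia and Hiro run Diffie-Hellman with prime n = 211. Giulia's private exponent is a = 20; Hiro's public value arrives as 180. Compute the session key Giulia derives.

Shared key K = 180^20 mod 211.
180^1 ≡ 180 (mod 211)
180^2 = (180^1)^2 ≡ 180^2 = 32400 ≡ 117 (mod 211)
180^4 = (180^2)^2 ≡ 117^2 = 13689 ≡ 185 (mod 211)
180^8 = (180^4)^2 ≡ 185^2 = 34225 ≡ 43 (mod 211)
180^16 = (180^8)^2 ≡ 43^2 = 1849 ≡ 161 (mod 211)
180^20 = 180^16 · 180^4 ≡ 161 · 185 ≡ 34 (mod 211).

34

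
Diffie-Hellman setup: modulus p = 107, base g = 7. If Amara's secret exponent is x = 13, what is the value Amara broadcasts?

Public value = 7^13 mod 107.
7^1 ≡ 7 (mod 107)
7^2 = (7^1)^2 ≡ 7^2 = 49 ≡ 49 (mod 107)
7^4 = (7^2)^2 ≡ 49^2 = 2401 ≡ 47 (mod 107)
7^8 = (7^4)^2 ≡ 47^2 = 2209 ≡ 69 (mod 107)
7^13 = 7^8 · 7^4 · 7^1 ≡ 69 · 47 · 7 ≡ 17 (mod 107).

17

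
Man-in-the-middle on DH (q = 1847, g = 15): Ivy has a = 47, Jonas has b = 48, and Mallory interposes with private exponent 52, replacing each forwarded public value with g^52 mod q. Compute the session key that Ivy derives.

Ivy receives Mallory's public value M = 15^52 mod 1847 instead of the honest one.
15^1 ≡ 15 (mod 1847)
15^2 = (15^1)^2 ≡ 15^2 = 225 ≡ 225 (mod 1847)
15^4 = (15^2)^2 ≡ 225^2 = 50625 ≡ 756 (mod 1847)
15^8 = (15^4)^2 ≡ 756^2 = 571536 ≡ 813 (mod 1847)
15^16 = (15^8)^2 ≡ 813^2 = 660969 ≡ 1590 (mod 1847)
15^32 = (15^16)^2 ≡ 1590^2 = 2528100 ≡ 1404 (mod 1847)
15^52 = 15^32 · 15^16 · 15^4 ≡ 1404 · 1590 · 756 ≡ 1156 (mod 1847).
So M = 1156. Ivy computes K = M^47 mod 1847.
1156^1 ≡ 1156 (mod 1847)
1156^2 = (1156^1)^2 ≡ 1156^2 = 1336336 ≡ 955 (mod 1847)
1156^4 = (1156^2)^2 ≡ 955^2 = 912025 ≡ 1454 (mod 1847)
1156^8 = (1156^4)^2 ≡ 1454^2 = 2114116 ≡ 1148 (mod 1847)
1156^16 = (1156^8)^2 ≡ 1148^2 = 1317904 ≡ 993 (mod 1847)
1156^32 = (1156^16)^2 ≡ 993^2 = 986049 ≡ 1598 (mod 1847)
1156^47 = 1156^32 · 1156^8 · 1156^4 · 1156^2 · 1156^1 ≡ 1598 · 1148 · 1454 · 955 · 1156 ≡ 1427 (mod 1847).

1427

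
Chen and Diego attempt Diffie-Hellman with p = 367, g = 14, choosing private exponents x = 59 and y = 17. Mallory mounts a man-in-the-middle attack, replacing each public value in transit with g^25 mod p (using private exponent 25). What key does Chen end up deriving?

191

Chen receives Mallory's public value M = 14^25 mod 367 instead of the honest one.
14^1 ≡ 14 (mod 367)
14^2 = (14^1)^2 ≡ 14^2 = 196 ≡ 196 (mod 367)
14^4 = (14^2)^2 ≡ 196^2 = 38416 ≡ 248 (mod 367)
14^8 = (14^4)^2 ≡ 248^2 = 61504 ≡ 215 (mod 367)
14^16 = (14^8)^2 ≡ 215^2 = 46225 ≡ 350 (mod 367)
14^25 = 14^16 · 14^8 · 14^1 ≡ 350 · 215 · 14 ≡ 210 (mod 367).
So M = 210. Chen computes K = M^59 mod 367.
210^1 ≡ 210 (mod 367)
210^2 = (210^1)^2 ≡ 210^2 = 44100 ≡ 60 (mod 367)
210^4 = (210^2)^2 ≡ 60^2 = 3600 ≡ 297 (mod 367)
210^8 = (210^4)^2 ≡ 297^2 = 88209 ≡ 129 (mod 367)
210^16 = (210^8)^2 ≡ 129^2 = 16641 ≡ 126 (mod 367)
210^32 = (210^16)^2 ≡ 126^2 = 15876 ≡ 95 (mod 367)
210^59 = 210^32 · 210^16 · 210^8 · 210^2 · 210^1 ≡ 95 · 126 · 129 · 60 · 210 ≡ 191 (mod 367).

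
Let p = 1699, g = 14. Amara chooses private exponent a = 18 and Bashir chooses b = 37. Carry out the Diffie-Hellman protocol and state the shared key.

386

Bashir sends B = g^b mod p = 14^37 mod 1699.
14^1 ≡ 14 (mod 1699)
14^2 = (14^1)^2 ≡ 14^2 = 196 ≡ 196 (mod 1699)
14^4 = (14^2)^2 ≡ 196^2 = 38416 ≡ 1038 (mod 1699)
14^8 = (14^4)^2 ≡ 1038^2 = 1077444 ≡ 278 (mod 1699)
14^16 = (14^8)^2 ≡ 278^2 = 77284 ≡ 829 (mod 1699)
14^32 = (14^16)^2 ≡ 829^2 = 687241 ≡ 845 (mod 1699)
14^37 = 14^32 · 14^4 · 14^1 ≡ 845 · 1038 · 14 ≡ 867 (mod 1699).
So B = 867. Amara then computes K = B^a mod p = 867^18 mod 1699.
867^1 ≡ 867 (mod 1699)
867^2 = (867^1)^2 ≡ 867^2 = 751689 ≡ 731 (mod 1699)
867^4 = (867^2)^2 ≡ 731^2 = 534361 ≡ 875 (mod 1699)
867^8 = (867^4)^2 ≡ 875^2 = 765625 ≡ 1075 (mod 1699)
867^16 = (867^8)^2 ≡ 1075^2 = 1155625 ≡ 305 (mod 1699)
867^18 = 867^16 · 867^2 ≡ 305 · 731 ≡ 386 (mod 1699).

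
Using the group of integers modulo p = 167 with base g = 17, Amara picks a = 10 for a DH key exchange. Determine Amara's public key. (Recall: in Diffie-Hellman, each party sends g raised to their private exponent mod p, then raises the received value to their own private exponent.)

28

Public value = 17^10 (mod 167).
17^1 ≡ 17 (mod 167)
17^2 = (17^1)^2 ≡ 17^2 = 289 ≡ 122 (mod 167)
17^4 = (17^2)^2 ≡ 122^2 = 14884 ≡ 21 (mod 167)
17^8 = (17^4)^2 ≡ 21^2 = 441 ≡ 107 (mod 167)
17^10 = 17^8 · 17^2 ≡ 107 · 122 ≡ 28 (mod 167).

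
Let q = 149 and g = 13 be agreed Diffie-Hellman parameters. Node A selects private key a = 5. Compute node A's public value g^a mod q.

134

Public value = 13^5 mod 149.
13^1 ≡ 13 (mod 149)
13^2 = (13^1)^2 ≡ 13^2 = 169 ≡ 20 (mod 149)
13^4 = (13^2)^2 ≡ 20^2 = 400 ≡ 102 (mod 149)
13^5 = 13^4 · 13^1 ≡ 102 · 13 ≡ 134 (mod 149).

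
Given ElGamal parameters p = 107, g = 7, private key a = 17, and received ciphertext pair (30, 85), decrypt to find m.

Shared mask s = c₁^a mod p = 30^17 mod 107.
30^1 ≡ 30 (mod 107)
30^2 = (30^1)^2 ≡ 30^2 = 900 ≡ 44 (mod 107)
30^4 = (30^2)^2 ≡ 44^2 = 1936 ≡ 10 (mod 107)
30^8 = (30^4)^2 ≡ 10^2 = 100 ≡ 100 (mod 107)
30^16 = (30^8)^2 ≡ 100^2 = 10000 ≡ 49 (mod 107)
30^17 = 30^16 · 30^1 ≡ 49 · 30 ≡ 79 (mod 107).
So s = 79; s⁻¹ ≡ 42 (mod 107).
m = c₂ · s⁻¹ mod 107 = 85 · 42 mod 107 = 39.

39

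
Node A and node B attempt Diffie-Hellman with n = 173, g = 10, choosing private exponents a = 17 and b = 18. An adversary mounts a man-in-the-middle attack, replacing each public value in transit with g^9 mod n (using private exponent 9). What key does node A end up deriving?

Node A receives an adversary's public value M = 10^9 mod 173 instead of the honest one.
10^1 ≡ 10 (mod 173)
10^2 = (10^1)^2 ≡ 10^2 = 100 ≡ 100 (mod 173)
10^4 = (10^2)^2 ≡ 100^2 = 10000 ≡ 139 (mod 173)
10^8 = (10^4)^2 ≡ 139^2 = 19321 ≡ 118 (mod 173)
10^9 = 10^8 · 10^1 ≡ 118 · 10 ≡ 142 (mod 173).
So M = 142. Node A computes K = M^17 mod 173.
142^1 ≡ 142 (mod 173)
142^2 = (142^1)^2 ≡ 142^2 = 20164 ≡ 96 (mod 173)
142^4 = (142^2)^2 ≡ 96^2 = 9216 ≡ 47 (mod 173)
142^8 = (142^4)^2 ≡ 47^2 = 2209 ≡ 133 (mod 173)
142^16 = (142^8)^2 ≡ 133^2 = 17689 ≡ 43 (mod 173)
142^17 = 142^16 · 142^1 ≡ 43 · 142 ≡ 51 (mod 173).

51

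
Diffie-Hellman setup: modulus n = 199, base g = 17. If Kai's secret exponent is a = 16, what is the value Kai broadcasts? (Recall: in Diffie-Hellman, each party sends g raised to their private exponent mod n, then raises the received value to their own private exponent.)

52

Public value = 17^16 (mod 199).
17^1 ≡ 17 (mod 199)
17^2 = (17^1)^2 ≡ 17^2 = 289 ≡ 90 (mod 199)
17^4 = (17^2)^2 ≡ 90^2 = 8100 ≡ 140 (mod 199)
17^8 = (17^4)^2 ≡ 140^2 = 19600 ≡ 98 (mod 199)
17^16 = (17^8)^2 ≡ 98^2 = 9604 ≡ 52 (mod 199)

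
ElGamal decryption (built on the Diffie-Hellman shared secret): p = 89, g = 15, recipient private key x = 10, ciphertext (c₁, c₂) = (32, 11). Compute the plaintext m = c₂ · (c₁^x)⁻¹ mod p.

Shared mask s = c₁^x mod p = 32^10 mod 89.
32^1 ≡ 32 (mod 89)
32^2 = (32^1)^2 ≡ 32^2 = 1024 ≡ 45 (mod 89)
32^4 = (32^2)^2 ≡ 45^2 = 2025 ≡ 67 (mod 89)
32^8 = (32^4)^2 ≡ 67^2 = 4489 ≡ 39 (mod 89)
32^10 = 32^8 · 32^2 ≡ 39 · 45 ≡ 64 (mod 89).
So s = 64; s⁻¹ ≡ 32 (mod 89).
m = c₂ · s⁻¹ mod 89 = 11 · 32 mod 89 = 85.

85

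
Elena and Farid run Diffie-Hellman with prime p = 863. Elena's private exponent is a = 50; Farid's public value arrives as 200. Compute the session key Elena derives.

Shared key K = 200^50 mod 863.
200^1 ≡ 200 (mod 863)
200^2 = (200^1)^2 ≡ 200^2 = 40000 ≡ 302 (mod 863)
200^4 = (200^2)^2 ≡ 302^2 = 91204 ≡ 589 (mod 863)
200^8 = (200^4)^2 ≡ 589^2 = 346921 ≡ 858 (mod 863)
200^16 = (200^8)^2 ≡ 858^2 = 736164 ≡ 25 (mod 863)
200^32 = (200^16)^2 ≡ 25^2 = 625 ≡ 625 (mod 863)
200^50 = 200^32 · 200^16 · 200^2 ≡ 625 · 25 · 302 ≡ 729 (mod 863).

729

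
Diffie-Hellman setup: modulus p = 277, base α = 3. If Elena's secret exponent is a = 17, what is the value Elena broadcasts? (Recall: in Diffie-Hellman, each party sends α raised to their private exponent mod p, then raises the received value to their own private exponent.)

Public value = 3^17 mod 277.
3^1 ≡ 3 (mod 277)
3^2 = (3^1)^2 ≡ 3^2 = 9 ≡ 9 (mod 277)
3^4 = (3^2)^2 ≡ 9^2 = 81 ≡ 81 (mod 277)
3^8 = (3^4)^2 ≡ 81^2 = 6561 ≡ 190 (mod 277)
3^16 = (3^8)^2 ≡ 190^2 = 36100 ≡ 90 (mod 277)
3^17 = 3^16 · 3^1 ≡ 90 · 3 ≡ 270 (mod 277).

270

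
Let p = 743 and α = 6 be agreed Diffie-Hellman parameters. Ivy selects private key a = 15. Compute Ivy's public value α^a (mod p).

Public value = 6^15 (mod 743).
6^1 ≡ 6 (mod 743)
6^2 = (6^1)^2 ≡ 6^2 = 36 ≡ 36 (mod 743)
6^4 = (6^2)^2 ≡ 36^2 = 1296 ≡ 553 (mod 743)
6^8 = (6^4)^2 ≡ 553^2 = 305809 ≡ 436 (mod 743)
6^15 = 6^8 · 6^4 · 6^2 · 6^1 ≡ 436 · 553 · 36 · 6 ≡ 229 (mod 743).

229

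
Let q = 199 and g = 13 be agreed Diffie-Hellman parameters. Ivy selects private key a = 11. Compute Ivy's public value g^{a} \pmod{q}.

162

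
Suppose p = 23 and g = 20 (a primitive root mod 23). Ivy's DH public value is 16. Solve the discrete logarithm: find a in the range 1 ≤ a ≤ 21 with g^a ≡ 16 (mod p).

Try successive powers of 20 modulo 23:
20^1 ≡ 20
20^2 ≡ 9
20^3 ≡ 19
20^4 ≡ 12
20^5 ≡ 10
20^6 ≡ 16
Found: a = 6.

6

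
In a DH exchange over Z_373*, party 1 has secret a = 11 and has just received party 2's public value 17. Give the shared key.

332

Shared key K = 17^11 mod 373.
17^1 ≡ 17 (mod 373)
17^2 = (17^1)^2 ≡ 17^2 = 289 ≡ 289 (mod 373)
17^4 = (17^2)^2 ≡ 289^2 = 83521 ≡ 342 (mod 373)
17^8 = (17^4)^2 ≡ 342^2 = 116964 ≡ 215 (mod 373)
17^11 = 17^8 · 17^2 · 17^1 ≡ 215 · 289 · 17 ≡ 332 (mod 373).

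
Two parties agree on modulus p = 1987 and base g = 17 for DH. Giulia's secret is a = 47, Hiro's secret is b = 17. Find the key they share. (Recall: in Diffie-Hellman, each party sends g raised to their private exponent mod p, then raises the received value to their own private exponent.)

Hiro sends B = g^b mod p = 17^17 mod 1987.
17^1 ≡ 17 (mod 1987)
17^2 = (17^1)^2 ≡ 17^2 = 289 ≡ 289 (mod 1987)
17^4 = (17^2)^2 ≡ 289^2 = 83521 ≡ 67 (mod 1987)
17^8 = (17^4)^2 ≡ 67^2 = 4489 ≡ 515 (mod 1987)
17^16 = (17^8)^2 ≡ 515^2 = 265225 ≡ 954 (mod 1987)
17^17 = 17^16 · 17^1 ≡ 954 · 17 ≡ 322 (mod 1987).
So B = 322. Giulia then computes K = B^a mod p = 322^47 mod 1987.
322^1 ≡ 322 (mod 1987)
322^2 = (322^1)^2 ≡ 322^2 = 103684 ≡ 360 (mod 1987)
322^4 = (322^2)^2 ≡ 360^2 = 129600 ≡ 445 (mod 1987)
322^8 = (322^4)^2 ≡ 445^2 = 198025 ≡ 1312 (mod 1987)
322^16 = (322^8)^2 ≡ 1312^2 = 1721344 ≡ 602 (mod 1987)
322^32 = (322^16)^2 ≡ 602^2 = 362404 ≡ 770 (mod 1987)
322^47 = 322^32 · 322^8 · 322^4 · 322^2 · 322^1 ≡ 770 · 1312 · 445 · 360 · 322 ≡ 1094 (mod 1987).

1094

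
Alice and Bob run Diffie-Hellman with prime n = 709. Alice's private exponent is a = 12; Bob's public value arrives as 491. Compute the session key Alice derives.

518

Shared key K = 491^12 mod 709.
491^1 ≡ 491 (mod 709)
491^2 = (491^1)^2 ≡ 491^2 = 241081 ≡ 21 (mod 709)
491^4 = (491^2)^2 ≡ 21^2 = 441 ≡ 441 (mod 709)
491^8 = (491^4)^2 ≡ 441^2 = 194481 ≡ 215 (mod 709)
491^12 = 491^8 · 491^4 ≡ 215 · 441 ≡ 518 (mod 709).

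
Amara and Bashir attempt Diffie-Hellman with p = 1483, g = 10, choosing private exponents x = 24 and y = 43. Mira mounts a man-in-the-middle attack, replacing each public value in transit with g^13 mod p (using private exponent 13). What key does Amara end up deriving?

587

Amara receives Mira's public value M = 10^13 mod 1483 instead of the honest one.
10^1 ≡ 10 (mod 1483)
10^2 = (10^1)^2 ≡ 10^2 = 100 ≡ 100 (mod 1483)
10^4 = (10^2)^2 ≡ 100^2 = 10000 ≡ 1102 (mod 1483)
10^8 = (10^4)^2 ≡ 1102^2 = 1214404 ≡ 1310 (mod 1483)
10^13 = 10^8 · 10^4 · 10^1 ≡ 1310 · 1102 · 10 ≡ 678 (mod 1483).
So M = 678. Amara computes K = M^24 mod 1483.
678^1 ≡ 678 (mod 1483)
678^2 = (678^1)^2 ≡ 678^2 = 459684 ≡ 1437 (mod 1483)
678^4 = (678^2)^2 ≡ 1437^2 = 2064969 ≡ 633 (mod 1483)
678^8 = (678^4)^2 ≡ 633^2 = 400689 ≡ 279 (mod 1483)
678^16 = (678^8)^2 ≡ 279^2 = 77841 ≡ 725 (mod 1483)
678^24 = 678^16 · 678^8 ≡ 725 · 279 ≡ 587 (mod 1483).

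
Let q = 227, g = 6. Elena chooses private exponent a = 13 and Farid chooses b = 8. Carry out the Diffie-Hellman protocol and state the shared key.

205

Elena sends A = g^a mod q = 6^13 mod 227.
6^1 ≡ 6 (mod 227)
6^2 = (6^1)^2 ≡ 6^2 = 36 ≡ 36 (mod 227)
6^4 = (6^2)^2 ≡ 36^2 = 1296 ≡ 161 (mod 227)
6^8 = (6^4)^2 ≡ 161^2 = 25921 ≡ 43 (mod 227)
6^13 = 6^8 · 6^4 · 6^1 ≡ 43 · 161 · 6 ≡ 224 (mod 227).
So A = 224. Farid then computes K = A^b mod q = 224^8 mod 227.
224^1 ≡ 224 (mod 227)
224^2 = (224^1)^2 ≡ 224^2 = 50176 ≡ 9 (mod 227)
224^4 = (224^2)^2 ≡ 9^2 = 81 ≡ 81 (mod 227)
224^8 = (224^4)^2 ≡ 81^2 = 6561 ≡ 205 (mod 227)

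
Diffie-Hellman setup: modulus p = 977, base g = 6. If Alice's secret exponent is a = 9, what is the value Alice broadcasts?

918

Public value = 6^9 mod 977.
6^1 ≡ 6 (mod 977)
6^2 = (6^1)^2 ≡ 6^2 = 36 ≡ 36 (mod 977)
6^4 = (6^2)^2 ≡ 36^2 = 1296 ≡ 319 (mod 977)
6^8 = (6^4)^2 ≡ 319^2 = 101761 ≡ 153 (mod 977)
6^9 = 6^8 · 6^1 ≡ 153 · 6 ≡ 918 (mod 977).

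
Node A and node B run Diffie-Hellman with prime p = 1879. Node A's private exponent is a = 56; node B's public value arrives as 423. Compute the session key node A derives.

Shared key K = 423^56 mod 1879.
423^1 ≡ 423 (mod 1879)
423^2 = (423^1)^2 ≡ 423^2 = 178929 ≡ 424 (mod 1879)
423^4 = (423^2)^2 ≡ 424^2 = 179776 ≡ 1271 (mod 1879)
423^8 = (423^4)^2 ≡ 1271^2 = 1615441 ≡ 1380 (mod 1879)
423^16 = (423^8)^2 ≡ 1380^2 = 1904400 ≡ 973 (mod 1879)
423^32 = (423^16)^2 ≡ 973^2 = 946729 ≡ 1592 (mod 1879)
423^56 = 423^32 · 423^16 · 423^8 ≡ 1592 · 973 · 1380 ≡ 1488 (mod 1879).

1488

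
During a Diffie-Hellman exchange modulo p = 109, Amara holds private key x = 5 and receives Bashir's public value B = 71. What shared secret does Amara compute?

Shared key K = 71^5 mod 109.
71^1 ≡ 71 (mod 109)
71^2 = (71^1)^2 ≡ 71^2 = 5041 ≡ 27 (mod 109)
71^4 = (71^2)^2 ≡ 27^2 = 729 ≡ 75 (mod 109)
71^5 = 71^4 · 71^1 ≡ 75 · 71 ≡ 93 (mod 109).

93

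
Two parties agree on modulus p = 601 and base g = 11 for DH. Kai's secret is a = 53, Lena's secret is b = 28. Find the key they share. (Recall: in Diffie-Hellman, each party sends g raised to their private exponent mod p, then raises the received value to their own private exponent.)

179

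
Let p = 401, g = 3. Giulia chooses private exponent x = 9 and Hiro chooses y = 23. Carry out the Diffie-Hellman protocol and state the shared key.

219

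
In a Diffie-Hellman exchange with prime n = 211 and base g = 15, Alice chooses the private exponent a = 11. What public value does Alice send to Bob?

197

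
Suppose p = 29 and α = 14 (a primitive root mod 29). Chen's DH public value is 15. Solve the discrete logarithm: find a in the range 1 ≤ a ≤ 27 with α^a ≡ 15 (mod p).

Try successive powers of 14 modulo 29:
14^1 ≡ 14
14^2 ≡ 22
14^3 ≡ 18
14^4 ≡ 20
14^5 ≡ 19
14^6 ≡ 5
14^7 ≡ 12
14^8 ≡ 23
14^9 ≡ 3
14^10 ≡ 13
14^11 ≡ 8
14^12 ≡ 25
14^13 ≡ 2
14^14 ≡ 28
14^15 ≡ 15
Found: a = 15.

15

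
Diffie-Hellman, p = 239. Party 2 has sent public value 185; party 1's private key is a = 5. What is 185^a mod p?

Shared key K = 185^5 mod 239.
185^1 ≡ 185 (mod 239)
185^2 = (185^1)^2 ≡ 185^2 = 34225 ≡ 48 (mod 239)
185^4 = (185^2)^2 ≡ 48^2 = 2304 ≡ 153 (mod 239)
185^5 = 185^4 · 185^1 ≡ 153 · 185 ≡ 103 (mod 239).

103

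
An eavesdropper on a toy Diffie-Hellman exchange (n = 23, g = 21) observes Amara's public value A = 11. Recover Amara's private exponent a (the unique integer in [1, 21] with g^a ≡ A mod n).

Try successive powers of 21 modulo 23:
21^1 ≡ 21
21^2 ≡ 4
21^3 ≡ 15
21^4 ≡ 16
21^5 ≡ 14
21^6 ≡ 18
21^7 ≡ 10
21^8 ≡ 3
21^9 ≡ 17
21^10 ≡ 12
21^11 ≡ 22
21^12 ≡ 2
21^13 ≡ 19
21^14 ≡ 8
21^15 ≡ 7
21^16 ≡ 9
21^17 ≡ 5
21^18 ≡ 13
21^19 ≡ 20
21^20 ≡ 6
21^21 ≡ 11
Found: a = 21.

21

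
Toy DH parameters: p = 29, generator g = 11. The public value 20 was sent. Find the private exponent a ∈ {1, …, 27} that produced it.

20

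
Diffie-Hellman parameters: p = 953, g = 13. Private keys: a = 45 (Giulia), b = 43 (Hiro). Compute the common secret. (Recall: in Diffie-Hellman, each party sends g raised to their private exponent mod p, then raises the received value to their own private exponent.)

Giulia sends A = g^a mod p = 13^45 mod 953.
13^1 ≡ 13 (mod 953)
13^2 = (13^1)^2 ≡ 13^2 = 169 ≡ 169 (mod 953)
13^4 = (13^2)^2 ≡ 169^2 = 28561 ≡ 924 (mod 953)
13^8 = (13^4)^2 ≡ 924^2 = 853776 ≡ 841 (mod 953)
13^16 = (13^8)^2 ≡ 841^2 = 707281 ≡ 155 (mod 953)
13^32 = (13^16)^2 ≡ 155^2 = 24025 ≡ 200 (mod 953)
13^45 = 13^32 · 13^8 · 13^4 · 13^1 ≡ 200 · 841 · 924 · 13 ≡ 267 (mod 953).
So A = 267. Hiro then computes K = A^b mod p = 267^43 mod 953.
267^1 ≡ 267 (mod 953)
267^2 = (267^1)^2 ≡ 267^2 = 71289 ≡ 767 (mod 953)
267^4 = (267^2)^2 ≡ 767^2 = 588289 ≡ 288 (mod 953)
267^8 = (267^4)^2 ≡ 288^2 = 82944 ≡ 33 (mod 953)
267^16 = (267^8)^2 ≡ 33^2 = 1089 ≡ 136 (mod 953)
267^32 = (267^16)^2 ≡ 136^2 = 18496 ≡ 389 (mod 953)
267^43 = 267^32 · 267^8 · 267^2 · 267^1 ≡ 389 · 33 · 767 · 267 ≡ 162 (mod 953).

162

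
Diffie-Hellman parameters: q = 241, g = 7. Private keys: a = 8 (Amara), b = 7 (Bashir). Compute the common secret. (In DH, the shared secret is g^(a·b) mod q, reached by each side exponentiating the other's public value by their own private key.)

141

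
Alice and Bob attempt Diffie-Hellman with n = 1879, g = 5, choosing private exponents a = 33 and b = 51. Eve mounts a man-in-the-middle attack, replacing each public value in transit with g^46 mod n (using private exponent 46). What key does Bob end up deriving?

Bob receives Eve's public value M = 5^46 mod 1879 instead of the honest one.
5^1 ≡ 5 (mod 1879)
5^2 = (5^1)^2 ≡ 5^2 = 25 ≡ 25 (mod 1879)
5^4 = (5^2)^2 ≡ 25^2 = 625 ≡ 625 (mod 1879)
5^8 = (5^4)^2 ≡ 625^2 = 390625 ≡ 1672 (mod 1879)
5^16 = (5^8)^2 ≡ 1672^2 = 2795584 ≡ 1511 (mod 1879)
5^32 = (5^16)^2 ≡ 1511^2 = 2283121 ≡ 136 (mod 1879)
5^46 = 5^32 · 5^8 · 5^4 · 5^2 ≡ 136 · 1672 · 625 · 25 ≡ 779 (mod 1879).
So M = 779. Bob computes K = M^51 mod 1879.
779^1 ≡ 779 (mod 1879)
779^2 = (779^1)^2 ≡ 779^2 = 606841 ≡ 1803 (mod 1879)
779^4 = (779^2)^2 ≡ 1803^2 = 3250809 ≡ 139 (mod 1879)
779^8 = (779^4)^2 ≡ 139^2 = 19321 ≡ 531 (mod 1879)
779^16 = (779^8)^2 ≡ 531^2 = 281961 ≡ 111 (mod 1879)
779^32 = (779^16)^2 ≡ 111^2 = 12321 ≡ 1047 (mod 1879)
779^51 = 779^32 · 779^16 · 779^2 · 779^1 ≡ 1047 · 111 · 1803 · 779 ≡ 1537 (mod 1879).

1537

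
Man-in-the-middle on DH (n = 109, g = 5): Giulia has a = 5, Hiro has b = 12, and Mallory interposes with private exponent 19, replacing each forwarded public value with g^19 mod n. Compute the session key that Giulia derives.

21

Giulia receives Mallory's public value M = 5^19 mod 109 instead of the honest one.
5^1 ≡ 5 (mod 109)
5^2 = (5^1)^2 ≡ 5^2 = 25 ≡ 25 (mod 109)
5^4 = (5^2)^2 ≡ 25^2 = 625 ≡ 80 (mod 109)
5^8 = (5^4)^2 ≡ 80^2 = 6400 ≡ 78 (mod 109)
5^16 = (5^8)^2 ≡ 78^2 = 6084 ≡ 89 (mod 109)
5^19 = 5^16 · 5^2 · 5^1 ≡ 89 · 25 · 5 ≡ 7 (mod 109).
So M = 7. Giulia computes K = M^5 mod 109.
7^1 ≡ 7 (mod 109)
7^2 = (7^1)^2 ≡ 7^2 = 49 ≡ 49 (mod 109)
7^4 = (7^2)^2 ≡ 49^2 = 2401 ≡ 3 (mod 109)
7^5 = 7^4 · 7^1 ≡ 3 · 7 ≡ 21 (mod 109).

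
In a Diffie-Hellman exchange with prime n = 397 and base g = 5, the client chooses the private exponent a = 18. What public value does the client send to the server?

124

Public value = 5^18 mod 397.
5^1 ≡ 5 (mod 397)
5^2 = (5^1)^2 ≡ 5^2 = 25 ≡ 25 (mod 397)
5^4 = (5^2)^2 ≡ 25^2 = 625 ≡ 228 (mod 397)
5^8 = (5^4)^2 ≡ 228^2 = 51984 ≡ 374 (mod 397)
5^16 = (5^8)^2 ≡ 374^2 = 139876 ≡ 132 (mod 397)
5^18 = 5^16 · 5^2 ≡ 132 · 25 ≡ 124 (mod 397).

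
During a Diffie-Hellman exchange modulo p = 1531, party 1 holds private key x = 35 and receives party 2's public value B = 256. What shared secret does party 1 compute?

1322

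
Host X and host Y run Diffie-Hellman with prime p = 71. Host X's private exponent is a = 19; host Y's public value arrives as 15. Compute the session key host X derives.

40

Shared key K = 15^19 mod 71.
15^1 ≡ 15 (mod 71)
15^2 = (15^1)^2 ≡ 15^2 = 225 ≡ 12 (mod 71)
15^4 = (15^2)^2 ≡ 12^2 = 144 ≡ 2 (mod 71)
15^8 = (15^4)^2 ≡ 2^2 = 4 ≡ 4 (mod 71)
15^16 = (15^8)^2 ≡ 4^2 = 16 ≡ 16 (mod 71)
15^19 = 15^16 · 15^2 · 15^1 ≡ 16 · 12 · 15 ≡ 40 (mod 71).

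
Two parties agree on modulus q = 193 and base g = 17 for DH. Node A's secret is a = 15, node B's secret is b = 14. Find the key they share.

121

Node A sends A = g^a mod q = 17^15 mod 193.
17^1 ≡ 17 (mod 193)
17^2 = (17^1)^2 ≡ 17^2 = 289 ≡ 96 (mod 193)
17^4 = (17^2)^2 ≡ 96^2 = 9216 ≡ 145 (mod 193)
17^8 = (17^4)^2 ≡ 145^2 = 21025 ≡ 181 (mod 193)
17^15 = 17^8 · 17^4 · 17^2 · 17^1 ≡ 181 · 145 · 96 · 17 ≡ 122 (mod 193).
So A = 122. Node B then computes K = A^b mod q = 122^14 mod 193.
122^1 ≡ 122 (mod 193)
122^2 = (122^1)^2 ≡ 122^2 = 14884 ≡ 23 (mod 193)
122^4 = (122^2)^2 ≡ 23^2 = 529 ≡ 143 (mod 193)
122^8 = (122^4)^2 ≡ 143^2 = 20449 ≡ 184 (mod 193)
122^14 = 122^8 · 122^4 · 122^2 ≡ 184 · 143 · 23 ≡ 121 (mod 193).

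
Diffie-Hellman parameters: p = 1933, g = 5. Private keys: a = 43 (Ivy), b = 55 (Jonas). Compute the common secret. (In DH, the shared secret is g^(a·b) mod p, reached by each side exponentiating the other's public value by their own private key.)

366

Ivy sends A = g^a mod p = 5^43 mod 1933.
5^1 ≡ 5 (mod 1933)
5^2 = (5^1)^2 ≡ 5^2 = 25 ≡ 25 (mod 1933)
5^4 = (5^2)^2 ≡ 25^2 = 625 ≡ 625 (mod 1933)
5^8 = (5^4)^2 ≡ 625^2 = 390625 ≡ 159 (mod 1933)
5^16 = (5^8)^2 ≡ 159^2 = 25281 ≡ 152 (mod 1933)
5^32 = (5^16)^2 ≡ 152^2 = 23104 ≡ 1841 (mod 1933)
5^43 = 5^32 · 5^8 · 5^2 · 5^1 ≡ 1841 · 159 · 25 · 5 ≡ 118 (mod 1933).
So A = 118. Jonas then computes K = A^b mod p = 118^55 mod 1933.
118^1 ≡ 118 (mod 1933)
118^2 = (118^1)^2 ≡ 118^2 = 13924 ≡ 393 (mod 1933)
118^4 = (118^2)^2 ≡ 393^2 = 154449 ≡ 1742 (mod 1933)
118^8 = (118^4)^2 ≡ 1742^2 = 3034564 ≡ 1687 (mod 1933)
118^16 = (118^8)^2 ≡ 1687^2 = 2845969 ≡ 593 (mod 1933)
118^32 = (118^16)^2 ≡ 593^2 = 351649 ≡ 1776 (mod 1933)
118^55 = 118^32 · 118^16 · 118^4 · 118^2 · 118^1 ≡ 1776 · 593 · 1742 · 393 · 118 ≡ 366 (mod 1933).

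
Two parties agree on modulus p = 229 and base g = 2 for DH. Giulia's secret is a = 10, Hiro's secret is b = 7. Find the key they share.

68

Hiro sends B = g^b mod p = 2^7 mod 229.
2^1 ≡ 2 (mod 229)
2^2 = (2^1)^2 ≡ 2^2 = 4 ≡ 4 (mod 229)
2^4 = (2^2)^2 ≡ 4^2 = 16 ≡ 16 (mod 229)
2^7 = 2^4 · 2^2 · 2^1 ≡ 16 · 4 · 2 ≡ 128 (mod 229).
So B = 128. Giulia then computes K = B^a mod p = 128^10 mod 229.
128^1 ≡ 128 (mod 229)
128^2 = (128^1)^2 ≡ 128^2 = 16384 ≡ 125 (mod 229)
128^4 = (128^2)^2 ≡ 125^2 = 15625 ≡ 53 (mod 229)
128^8 = (128^4)^2 ≡ 53^2 = 2809 ≡ 61 (mod 229)
128^10 = 128^8 · 128^2 ≡ 61 · 125 ≡ 68 (mod 229).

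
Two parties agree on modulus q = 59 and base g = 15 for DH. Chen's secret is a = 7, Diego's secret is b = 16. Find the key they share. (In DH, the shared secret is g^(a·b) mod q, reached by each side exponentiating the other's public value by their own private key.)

20

Diego sends B = g^b mod q = 15^16 mod 59.
15^1 ≡ 15 (mod 59)
15^2 = (15^1)^2 ≡ 15^2 = 225 ≡ 48 (mod 59)
15^4 = (15^2)^2 ≡ 48^2 = 2304 ≡ 3 (mod 59)
15^8 = (15^4)^2 ≡ 3^2 = 9 ≡ 9 (mod 59)
15^16 = (15^8)^2 ≡ 9^2 = 81 ≡ 22 (mod 59)
So B = 22. Chen then computes K = B^a mod q = 22^7 mod 59.
22^1 ≡ 22 (mod 59)
22^2 = (22^1)^2 ≡ 22^2 = 484 ≡ 12 (mod 59)
22^4 = (22^2)^2 ≡ 12^2 = 144 ≡ 26 (mod 59)
22^7 = 22^4 · 22^2 · 22^1 ≡ 26 · 12 · 22 ≡ 20 (mod 59).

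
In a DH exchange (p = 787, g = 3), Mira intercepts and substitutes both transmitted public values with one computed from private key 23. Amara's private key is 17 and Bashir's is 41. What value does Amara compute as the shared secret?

612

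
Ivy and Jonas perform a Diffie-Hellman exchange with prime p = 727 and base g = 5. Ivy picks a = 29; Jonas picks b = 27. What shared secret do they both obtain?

Ivy sends A = g^a mod p = 5^29 mod 727.
5^1 ≡ 5 (mod 727)
5^2 = (5^1)^2 ≡ 5^2 = 25 ≡ 25 (mod 727)
5^4 = (5^2)^2 ≡ 25^2 = 625 ≡ 625 (mod 727)
5^8 = (5^4)^2 ≡ 625^2 = 390625 ≡ 226 (mod 727)
5^16 = (5^8)^2 ≡ 226^2 = 51076 ≡ 186 (mod 727)
5^29 = 5^16 · 5^8 · 5^4 · 5^1 ≡ 186 · 226 · 625 · 5 ≡ 143 (mod 727).
So A = 143. Jonas then computes K = A^b mod p = 143^27 mod 727.
143^1 ≡ 143 (mod 727)
143^2 = (143^1)^2 ≡ 143^2 = 20449 ≡ 93 (mod 727)
143^4 = (143^2)^2 ≡ 93^2 = 8649 ≡ 652 (mod 727)
143^8 = (143^4)^2 ≡ 652^2 = 425104 ≡ 536 (mod 727)
143^16 = (143^8)^2 ≡ 536^2 = 287296 ≡ 131 (mod 727)
143^27 = 143^16 · 143^8 · 143^2 · 143^1 ≡ 131 · 536 · 93 · 143 ≡ 164 (mod 727).

164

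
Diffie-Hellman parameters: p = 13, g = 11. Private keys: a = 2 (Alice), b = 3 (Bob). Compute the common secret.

12

Bob sends B = g^b mod p = 11^3 mod 13.
11^1 ≡ 11 (mod 13)
11^2 = (11^1)^2 ≡ 11^2 = 121 ≡ 4 (mod 13)
11^3 = 11^2 · 11^1 ≡ 4 · 11 ≡ 5 (mod 13).
So B = 5. Alice then computes K = B^a mod p = 5^2 mod 13.
5^1 ≡ 5 (mod 13)
5^2 = (5^1)^2 ≡ 5^2 = 25 ≡ 12 (mod 13)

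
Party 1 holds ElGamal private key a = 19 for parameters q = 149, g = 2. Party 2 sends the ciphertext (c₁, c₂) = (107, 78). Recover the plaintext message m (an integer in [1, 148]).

Shared mask s = c₁^a mod q = 107^19 mod 149.
107^1 ≡ 107 (mod 149)
107^2 = (107^1)^2 ≡ 107^2 = 11449 ≡ 125 (mod 149)
107^4 = (107^2)^2 ≡ 125^2 = 15625 ≡ 129 (mod 149)
107^8 = (107^4)^2 ≡ 129^2 = 16641 ≡ 102 (mod 149)
107^16 = (107^8)^2 ≡ 102^2 = 10404 ≡ 123 (mod 149)
107^19 = 107^16 · 107^2 · 107^1 ≡ 123 · 125 · 107 ≡ 16 (mod 149).
So s = 16; s⁻¹ ≡ 28 (mod 149).
m = c₂ · s⁻¹ mod 149 = 78 · 28 mod 149 = 98.

98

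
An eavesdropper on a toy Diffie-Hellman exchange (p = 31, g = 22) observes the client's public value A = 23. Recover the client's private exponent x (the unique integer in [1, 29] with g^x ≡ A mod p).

Try successive powers of 22 modulo 31:
22^1 ≡ 22
22^2 ≡ 19
22^3 ≡ 15
22^4 ≡ 20
22^5 ≡ 6
22^6 ≡ 8
22^7 ≡ 21
22^8 ≡ 28
22^9 ≡ 27
22^10 ≡ 5
22^11 ≡ 17
22^12 ≡ 2
22^13 ≡ 13
22^14 ≡ 7
22^15 ≡ 30
22^16 ≡ 9
22^17 ≡ 12
22^18 ≡ 16
22^19 ≡ 11
22^20 ≡ 25
22^21 ≡ 23
Found: x = 21.

21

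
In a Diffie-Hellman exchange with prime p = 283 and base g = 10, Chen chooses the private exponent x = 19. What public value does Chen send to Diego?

215

Public value = 10^19 mod 283.
10^1 ≡ 10 (mod 283)
10^2 = (10^1)^2 ≡ 10^2 = 100 ≡ 100 (mod 283)
10^4 = (10^2)^2 ≡ 100^2 = 10000 ≡ 95 (mod 283)
10^8 = (10^4)^2 ≡ 95^2 = 9025 ≡ 252 (mod 283)
10^16 = (10^8)^2 ≡ 252^2 = 63504 ≡ 112 (mod 283)
10^19 = 10^16 · 10^2 · 10^1 ≡ 112 · 100 · 10 ≡ 215 (mod 283).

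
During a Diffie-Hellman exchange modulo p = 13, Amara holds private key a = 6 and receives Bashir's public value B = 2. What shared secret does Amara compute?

12

Shared key K = 2^6 mod 13.
2^1 ≡ 2 (mod 13)
2^2 = (2^1)^2 ≡ 2^2 = 4 ≡ 4 (mod 13)
2^4 = (2^2)^2 ≡ 4^2 = 16 ≡ 3 (mod 13)
2^6 = 2^4 · 2^2 ≡ 3 · 4 ≡ 12 (mod 13).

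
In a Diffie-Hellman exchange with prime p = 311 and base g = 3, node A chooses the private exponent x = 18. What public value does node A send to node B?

Public value = 3^18 (mod 311).
3^1 ≡ 3 (mod 311)
3^2 = (3^1)^2 ≡ 3^2 = 9 ≡ 9 (mod 311)
3^4 = (3^2)^2 ≡ 9^2 = 81 ≡ 81 (mod 311)
3^8 = (3^4)^2 ≡ 81^2 = 6561 ≡ 30 (mod 311)
3^16 = (3^8)^2 ≡ 30^2 = 900 ≡ 278 (mod 311)
3^18 = 3^16 · 3^2 ≡ 278 · 9 ≡ 14 (mod 311).

14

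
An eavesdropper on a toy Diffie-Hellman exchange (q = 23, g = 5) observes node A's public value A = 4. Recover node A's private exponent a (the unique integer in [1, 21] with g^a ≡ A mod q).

4

Try successive powers of 5 modulo 23:
5^1 ≡ 5
5^2 ≡ 2
5^3 ≡ 10
5^4 ≡ 4
Found: a = 4.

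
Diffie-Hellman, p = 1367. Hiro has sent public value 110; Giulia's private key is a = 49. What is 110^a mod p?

178

Shared key K = 110^49 mod 1367.
110^1 ≡ 110 (mod 1367)
110^2 = (110^1)^2 ≡ 110^2 = 12100 ≡ 1164 (mod 1367)
110^4 = (110^2)^2 ≡ 1164^2 = 1354896 ≡ 199 (mod 1367)
110^8 = (110^4)^2 ≡ 199^2 = 39601 ≡ 1325 (mod 1367)
110^16 = (110^8)^2 ≡ 1325^2 = 1755625 ≡ 397 (mod 1367)
110^32 = (110^16)^2 ≡ 397^2 = 157609 ≡ 404 (mod 1367)
110^49 = 110^32 · 110^16 · 110^1 ≡ 404 · 397 · 110 ≡ 178 (mod 1367).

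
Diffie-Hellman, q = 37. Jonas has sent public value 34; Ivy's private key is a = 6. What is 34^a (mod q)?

Shared key K = 34^6 mod 37.
34^1 ≡ 34 (mod 37)
34^2 = (34^1)^2 ≡ 34^2 = 1156 ≡ 9 (mod 37)
34^4 = (34^2)^2 ≡ 9^2 = 81 ≡ 7 (mod 37)
34^6 = 34^4 · 34^2 ≡ 7 · 9 ≡ 26 (mod 37).

26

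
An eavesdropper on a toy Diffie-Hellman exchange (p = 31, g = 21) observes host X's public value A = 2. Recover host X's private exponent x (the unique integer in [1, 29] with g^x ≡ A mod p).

Try successive powers of 21 modulo 31:
21^1 ≡ 21
21^2 ≡ 7
21^3 ≡ 23
21^4 ≡ 18
21^5 ≡ 6
21^6 ≡ 2
Found: x = 6.

6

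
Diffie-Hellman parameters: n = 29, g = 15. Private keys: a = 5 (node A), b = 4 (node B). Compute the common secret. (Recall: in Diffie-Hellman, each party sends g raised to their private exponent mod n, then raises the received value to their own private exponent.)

Node B sends B = g^b mod n = 15^4 mod 29.
15^1 ≡ 15 (mod 29)
15^2 = (15^1)^2 ≡ 15^2 = 225 ≡ 22 (mod 29)
15^4 = (15^2)^2 ≡ 22^2 = 484 ≡ 20 (mod 29)
So B = 20. Node A then computes K = B^a mod n = 20^5 mod 29.
20^1 ≡ 20 (mod 29)
20^2 = (20^1)^2 ≡ 20^2 = 400 ≡ 23 (mod 29)
20^4 = (20^2)^2 ≡ 23^2 = 529 ≡ 7 (mod 29)
20^5 = 20^4 · 20^1 ≡ 7 · 20 ≡ 24 (mod 29).

24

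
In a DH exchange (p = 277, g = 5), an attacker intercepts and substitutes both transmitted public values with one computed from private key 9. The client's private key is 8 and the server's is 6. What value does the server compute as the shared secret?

The server receives an attacker's public value M = 5^9 mod 277 instead of the honest one.
5^1 ≡ 5 (mod 277)
5^2 = (5^1)^2 ≡ 5^2 = 25 ≡ 25 (mod 277)
5^4 = (5^2)^2 ≡ 25^2 = 625 ≡ 71 (mod 277)
5^8 = (5^4)^2 ≡ 71^2 = 5041 ≡ 55 (mod 277)
5^9 = 5^8 · 5^1 ≡ 55 · 5 ≡ 275 (mod 277).
So M = 275. The server computes K = M^6 mod 277.
275^1 ≡ 275 (mod 277)
275^2 = (275^1)^2 ≡ 275^2 = 75625 ≡ 4 (mod 277)
275^4 = (275^2)^2 ≡ 4^2 = 16 ≡ 16 (mod 277)
275^6 = 275^4 · 275^2 ≡ 16 · 4 ≡ 64 (mod 277).

64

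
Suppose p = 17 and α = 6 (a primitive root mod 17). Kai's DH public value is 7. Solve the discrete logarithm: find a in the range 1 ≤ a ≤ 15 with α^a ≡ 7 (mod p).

5

Try successive powers of 6 modulo 17:
6^1 ≡ 6
6^2 ≡ 2
6^3 ≡ 12
6^4 ≡ 4
6^5 ≡ 7
Found: a = 5.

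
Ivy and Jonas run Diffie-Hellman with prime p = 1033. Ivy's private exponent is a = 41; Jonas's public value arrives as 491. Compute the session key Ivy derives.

614

Shared key K = 491^41 mod 1033.
491^1 ≡ 491 (mod 1033)
491^2 = (491^1)^2 ≡ 491^2 = 241081 ≡ 392 (mod 1033)
491^4 = (491^2)^2 ≡ 392^2 = 153664 ≡ 780 (mod 1033)
491^8 = (491^4)^2 ≡ 780^2 = 608400 ≡ 996 (mod 1033)
491^16 = (491^8)^2 ≡ 996^2 = 992016 ≡ 336 (mod 1033)
491^32 = (491^16)^2 ≡ 336^2 = 112896 ≡ 299 (mod 1033)
491^41 = 491^32 · 491^8 · 491^1 ≡ 299 · 996 · 491 ≡ 614 (mod 1033).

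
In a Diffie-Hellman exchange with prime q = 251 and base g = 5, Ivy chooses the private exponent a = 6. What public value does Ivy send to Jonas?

63

Public value = 5^6 mod 251.
5^1 ≡ 5 (mod 251)
5^2 = (5^1)^2 ≡ 5^2 = 25 ≡ 25 (mod 251)
5^4 = (5^2)^2 ≡ 25^2 = 625 ≡ 123 (mod 251)
5^6 = 5^4 · 5^2 ≡ 123 · 25 ≡ 63 (mod 251).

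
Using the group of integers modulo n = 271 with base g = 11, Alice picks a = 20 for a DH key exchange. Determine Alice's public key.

Public value = 11^20 (mod 271).
11^1 ≡ 11 (mod 271)
11^2 = (11^1)^2 ≡ 11^2 = 121 ≡ 121 (mod 271)
11^4 = (11^2)^2 ≡ 121^2 = 14641 ≡ 7 (mod 271)
11^8 = (11^4)^2 ≡ 7^2 = 49 ≡ 49 (mod 271)
11^16 = (11^8)^2 ≡ 49^2 = 2401 ≡ 233 (mod 271)
11^20 = 11^16 · 11^4 ≡ 233 · 7 ≡ 5 (mod 271).

5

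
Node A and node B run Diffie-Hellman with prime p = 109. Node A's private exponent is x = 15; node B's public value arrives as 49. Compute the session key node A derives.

16

Shared key K = 49^15 mod 109.
49^1 ≡ 49 (mod 109)
49^2 = (49^1)^2 ≡ 49^2 = 2401 ≡ 3 (mod 109)
49^4 = (49^2)^2 ≡ 3^2 = 9 ≡ 9 (mod 109)
49^8 = (49^4)^2 ≡ 9^2 = 81 ≡ 81 (mod 109)
49^15 = 49^8 · 49^4 · 49^2 · 49^1 ≡ 81 · 9 · 3 · 49 ≡ 16 (mod 109).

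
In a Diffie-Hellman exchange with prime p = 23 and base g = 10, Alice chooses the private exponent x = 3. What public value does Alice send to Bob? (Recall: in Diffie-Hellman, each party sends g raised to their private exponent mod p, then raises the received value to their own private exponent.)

Public value = 10^3 mod 23.
10^1 ≡ 10 (mod 23)
10^2 = (10^1)^2 ≡ 10^2 = 100 ≡ 8 (mod 23)
10^3 = 10^2 · 10^1 ≡ 8 · 10 ≡ 11 (mod 23).

11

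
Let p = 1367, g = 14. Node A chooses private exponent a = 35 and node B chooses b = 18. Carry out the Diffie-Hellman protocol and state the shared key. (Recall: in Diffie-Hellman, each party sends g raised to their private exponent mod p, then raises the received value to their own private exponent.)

342

Node B sends B = g^b mod p = 14^18 mod 1367.
14^1 ≡ 14 (mod 1367)
14^2 = (14^1)^2 ≡ 14^2 = 196 ≡ 196 (mod 1367)
14^4 = (14^2)^2 ≡ 196^2 = 38416 ≡ 140 (mod 1367)
14^8 = (14^4)^2 ≡ 140^2 = 19600 ≡ 462 (mod 1367)
14^16 = (14^8)^2 ≡ 462^2 = 213444 ≡ 192 (mod 1367)
14^18 = 14^16 · 14^2 ≡ 192 · 196 ≡ 723 (mod 1367).
So B = 723. Node A then computes K = B^a mod p = 723^35 mod 1367.
723^1 ≡ 723 (mod 1367)
723^2 = (723^1)^2 ≡ 723^2 = 522729 ≡ 535 (mod 1367)
723^4 = (723^2)^2 ≡ 535^2 = 286225 ≡ 522 (mod 1367)
723^8 = (723^4)^2 ≡ 522^2 = 272484 ≡ 451 (mod 1367)
723^16 = (723^8)^2 ≡ 451^2 = 203401 ≡ 1085 (mod 1367)
723^32 = (723^16)^2 ≡ 1085^2 = 1177225 ≡ 238 (mod 1367)
723^35 = 723^32 · 723^2 · 723^1 ≡ 238 · 535 · 723 ≡ 342 (mod 1367).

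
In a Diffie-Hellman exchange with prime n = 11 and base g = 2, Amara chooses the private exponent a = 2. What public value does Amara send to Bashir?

Public value = 2^2 (mod 11).
2^1 ≡ 2 (mod 11)
2^2 = (2^1)^2 ≡ 2^2 = 4 ≡ 4 (mod 11)

4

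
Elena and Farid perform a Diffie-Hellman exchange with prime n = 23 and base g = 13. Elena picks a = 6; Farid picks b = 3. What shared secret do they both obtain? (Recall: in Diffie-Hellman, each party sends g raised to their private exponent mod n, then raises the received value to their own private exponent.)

9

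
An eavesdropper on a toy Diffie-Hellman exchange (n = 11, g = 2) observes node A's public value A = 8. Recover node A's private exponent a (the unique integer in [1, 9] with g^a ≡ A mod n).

3

Try successive powers of 2 modulo 11:
2^1 ≡ 2
2^2 ≡ 4
2^3 ≡ 8
Found: a = 3.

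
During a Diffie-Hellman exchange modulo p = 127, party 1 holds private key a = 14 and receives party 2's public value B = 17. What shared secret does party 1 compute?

103

Shared key K = 17^14 mod 127.
17^1 ≡ 17 (mod 127)
17^2 = (17^1)^2 ≡ 17^2 = 289 ≡ 35 (mod 127)
17^4 = (17^2)^2 ≡ 35^2 = 1225 ≡ 82 (mod 127)
17^8 = (17^4)^2 ≡ 82^2 = 6724 ≡ 120 (mod 127)
17^14 = 17^8 · 17^4 · 17^2 ≡ 120 · 82 · 35 ≡ 103 (mod 127).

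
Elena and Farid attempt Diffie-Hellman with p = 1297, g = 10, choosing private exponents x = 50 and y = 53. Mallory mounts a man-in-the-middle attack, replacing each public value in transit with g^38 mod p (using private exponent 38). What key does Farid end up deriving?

309

Farid receives Mallory's public value M = 10^38 mod 1297 instead of the honest one.
10^1 ≡ 10 (mod 1297)
10^2 = (10^1)^2 ≡ 10^2 = 100 ≡ 100 (mod 1297)
10^4 = (10^2)^2 ≡ 100^2 = 10000 ≡ 921 (mod 1297)
10^8 = (10^4)^2 ≡ 921^2 = 848241 ≡ 3 (mod 1297)
10^16 = (10^8)^2 ≡ 3^2 = 9 ≡ 9 (mod 1297)
10^32 = (10^16)^2 ≡ 9^2 = 81 ≡ 81 (mod 1297)
10^38 = 10^32 · 10^4 · 10^2 ≡ 81 · 921 · 100 ≡ 1053 (mod 1297).
So M = 1053. Farid computes K = M^53 mod 1297.
1053^1 ≡ 1053 (mod 1297)
1053^2 = (1053^1)^2 ≡ 1053^2 = 1108809 ≡ 1171 (mod 1297)
1053^4 = (1053^2)^2 ≡ 1171^2 = 1371241 ≡ 312 (mod 1297)
1053^8 = (1053^4)^2 ≡ 312^2 = 97344 ≡ 69 (mod 1297)
1053^16 = (1053^8)^2 ≡ 69^2 = 4761 ≡ 870 (mod 1297)
1053^32 = (1053^16)^2 ≡ 870^2 = 756900 ≡ 749 (mod 1297)
1053^53 = 1053^32 · 1053^16 · 1053^4 · 1053^1 ≡ 749 · 870 · 312 · 1053 ≡ 309 (mod 1297).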